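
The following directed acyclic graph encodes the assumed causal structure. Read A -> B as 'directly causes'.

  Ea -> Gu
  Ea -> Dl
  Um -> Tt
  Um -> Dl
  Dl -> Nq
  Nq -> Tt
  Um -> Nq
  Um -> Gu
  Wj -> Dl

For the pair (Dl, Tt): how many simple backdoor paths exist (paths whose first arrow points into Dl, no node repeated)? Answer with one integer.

A backdoor path from Dl to Tt is any simple undirected path whose first edge points into Dl (i.e. leaves Dl via a parent).
Parents of Dl: {Ea, Um, Wj}.
Enumerating:
  P1: Dl <- Um -> Nq -> Tt
  P2: Dl <- Um -> Tt
  P3: Dl <- Ea -> Gu <- Um -> Nq -> Tt
  P4: Dl <- Ea -> Gu <- Um -> Tt
That exhausts the simple backdoor paths. Count: 4.

4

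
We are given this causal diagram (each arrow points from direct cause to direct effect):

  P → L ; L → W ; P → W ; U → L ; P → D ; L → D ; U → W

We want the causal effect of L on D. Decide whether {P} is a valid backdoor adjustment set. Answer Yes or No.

Yes

Backdoor paths from L to D (paths whose first edge points into L):
  P1: L <- P -> D
  P2: L <- U -> W <- P -> D
Condition 1 (no descendant of L in the set): holds — descendants of L are {D, W}; none are in {P}.
Condition 2 (every backdoor path blocked by {P}):
  P1: blocked at fork node P ∈ conditioning set.
  P2: blocked at collider W (neither it nor any descendant is in the conditioning set).
{P} satisfies the backdoor criterion.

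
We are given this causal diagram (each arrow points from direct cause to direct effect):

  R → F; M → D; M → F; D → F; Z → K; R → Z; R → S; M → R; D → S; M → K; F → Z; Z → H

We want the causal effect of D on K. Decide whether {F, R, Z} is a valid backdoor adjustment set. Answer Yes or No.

Backdoor paths from D to K (paths whose first edge points into D):
  P1: D <- M -> R -> F -> Z -> K
  P2: D <- M -> R -> Z -> K
  P3: D <- M -> F <- R -> Z -> K
  P4: D <- M -> F -> Z -> K
  P5: D <- M -> K
Condition 1 (no descendant of D in the set): FAILS — F and Z are descendants of D.
Condition 2 (every backdoor path blocked by {F, R, Z}):
  P1: blocked at chain node R ∈ conditioning set.
  P2: blocked at chain node R ∈ conditioning set.
  P3: blocked at fork node R ∈ conditioning set.
  P4: blocked at chain node F ∈ conditioning set.
  P5: open — no interior node is in the conditioning set.
{F, R, Z} does not satisfy the backdoor criterion.

No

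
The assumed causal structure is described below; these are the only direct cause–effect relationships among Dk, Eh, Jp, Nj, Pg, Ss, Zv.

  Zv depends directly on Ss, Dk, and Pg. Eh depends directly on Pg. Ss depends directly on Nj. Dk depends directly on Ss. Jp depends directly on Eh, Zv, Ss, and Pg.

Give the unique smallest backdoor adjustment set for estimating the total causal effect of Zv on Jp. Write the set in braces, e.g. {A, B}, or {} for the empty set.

{Pg, Ss}

Variables eligible for adjustment (non-descendants of Zv, excluding Zv and Jp): {Dk, Eh, Nj, Pg, Ss}.
Backdoor paths from Zv to Jp:
  P1: Zv <- Pg -> Eh -> Jp
  P2: Zv <- Pg -> Jp
  P3: Zv <- Ss -> Jp
  P4: Zv <- Dk <- Ss -> Jp
The empty set is not sufficient: P1 (Zv <- Pg -> Eh -> Jp) has no collider blocking it and no conditioned non-collider, so it is open.
Try {Pg, Ss}:
  P1: blocked at fork node Pg ∈ conditioning set.
  P2: blocked at fork node Pg ∈ conditioning set.
  P3: blocked at fork node Ss ∈ conditioning set.
  P4: blocked at fork node Ss ∈ conditioning set.
{Pg, Ss} contains no descendant of Zv and blocks every backdoor path.
Every element of {Pg, Ss} is needed (dropping Pg leaves P1 open; dropping Ss leaves P3 open), so no proper subset is valid.
Among all size-2 subsets of the eligible variables, only {Pg, Ss} blocks every backdoor path, so it is the unique smallest valid adjustment set.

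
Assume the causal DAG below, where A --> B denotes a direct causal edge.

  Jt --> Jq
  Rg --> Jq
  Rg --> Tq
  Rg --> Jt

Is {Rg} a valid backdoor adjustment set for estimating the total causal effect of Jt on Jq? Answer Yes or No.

Yes

Backdoor paths from Jt to Jq (paths whose first edge points into Jt):
  P1: Jt <- Rg -> Jq
Condition 1 (no descendant of Jt in the set): holds — descendants of Jt are {Jq}; none are in {Rg}.
Condition 2 (every backdoor path blocked by {Rg}):
  P1: blocked at fork node Rg ∈ conditioning set.
{Rg} satisfies the backdoor criterion.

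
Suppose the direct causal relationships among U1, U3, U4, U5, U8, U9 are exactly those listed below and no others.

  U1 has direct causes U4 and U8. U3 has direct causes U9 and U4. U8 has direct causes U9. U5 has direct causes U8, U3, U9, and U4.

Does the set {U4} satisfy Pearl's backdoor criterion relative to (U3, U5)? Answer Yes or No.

Backdoor paths from U3 to U5 (paths whose first edge points into U3):
  P1: U3 <- U9 -> U8 -> U1 <- U4 -> U5
  P2: U3 <- U9 -> U8 -> U5
  P3: U3 <- U9 -> U5
  P4: U3 <- U4 -> U1 <- U8 <- U9 -> U5
  P5: U3 <- U4 -> U1 <- U8 -> U5
  P6: U3 <- U4 -> U5
Condition 1 (no descendant of U3 in the set): holds — descendants of U3 are {U5}; none are in {U4}.
Condition 2 (every backdoor path blocked by {U4}):
  P1: blocked at collider U1 (neither it nor any descendant is in the conditioning set).
  P2: open — no interior node is in the conditioning set.
  P3: open — no interior node is in the conditioning set.
  P4: blocked at fork node U4 ∈ conditioning set.
  P5: blocked at fork node U4 ∈ conditioning set.
  P6: blocked at fork node U4 ∈ conditioning set.
{U4} does not satisfy the backdoor criterion.

No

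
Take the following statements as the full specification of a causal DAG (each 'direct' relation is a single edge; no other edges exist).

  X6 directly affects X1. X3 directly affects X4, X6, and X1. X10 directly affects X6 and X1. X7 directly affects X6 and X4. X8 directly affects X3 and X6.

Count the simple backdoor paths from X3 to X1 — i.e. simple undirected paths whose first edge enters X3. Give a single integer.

A backdoor path from X3 to X1 is any simple undirected path whose first edge points into X3 (i.e. leaves X3 via a parent).
Parents of X3: {X8}.
Enumerating:
  P1: X3 <- X8 -> X6 <- X10 -> X1
  P2: X3 <- X8 -> X6 -> X1
That exhausts the simple backdoor paths. Count: 2.

2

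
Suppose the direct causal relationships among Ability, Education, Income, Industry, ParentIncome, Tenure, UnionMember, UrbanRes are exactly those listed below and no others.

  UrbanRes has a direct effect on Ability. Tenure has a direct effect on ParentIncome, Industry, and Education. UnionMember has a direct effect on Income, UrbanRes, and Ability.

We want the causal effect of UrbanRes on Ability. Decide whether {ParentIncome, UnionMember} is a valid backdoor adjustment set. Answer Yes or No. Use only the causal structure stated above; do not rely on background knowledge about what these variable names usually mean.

Backdoor paths from UrbanRes to Ability (paths whose first edge points into UrbanRes):
  P1: UrbanRes <- UnionMember -> Ability
Condition 1 (no descendant of UrbanRes in the set): holds — descendants of UrbanRes are {Ability}; none are in {ParentIncome, UnionMember}.
Condition 2 (every backdoor path blocked by {ParentIncome, UnionMember}):
  P1: blocked at fork node UnionMember ∈ conditioning set.
{ParentIncome, UnionMember} satisfies the backdoor criterion.

Yes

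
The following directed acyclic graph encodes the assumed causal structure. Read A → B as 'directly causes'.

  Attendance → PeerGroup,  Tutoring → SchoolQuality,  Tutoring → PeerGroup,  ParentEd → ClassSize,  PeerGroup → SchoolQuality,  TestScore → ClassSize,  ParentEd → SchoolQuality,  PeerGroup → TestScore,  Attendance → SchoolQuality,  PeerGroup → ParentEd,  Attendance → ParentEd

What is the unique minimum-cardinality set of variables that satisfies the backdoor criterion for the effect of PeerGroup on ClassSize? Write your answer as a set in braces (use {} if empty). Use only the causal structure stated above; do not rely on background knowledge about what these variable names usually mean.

Variables eligible for adjustment (non-descendants of PeerGroup, excluding PeerGroup and ClassSize): {Attendance, Tutoring}.
Backdoor paths from PeerGroup to ClassSize:
  P1: PeerGroup <- Tutoring -> SchoolQuality <- Attendance -> ParentEd -> ClassSize
  P2: PeerGroup <- Tutoring -> SchoolQuality <- ParentEd -> ClassSize
  P3: PeerGroup <- Attendance -> ParentEd -> ClassSize
  P4: PeerGroup <- Attendance -> SchoolQuality <- ParentEd -> ClassSize
The empty set is not sufficient: P3 (PeerGroup <- Attendance -> ParentEd -> ClassSize) has no collider blocking it and no conditioned non-collider, so it is open.
Try {Attendance}:
  P1: blocked at collider SchoolQuality (neither it nor any descendant is in the conditioning set).
  P2: blocked at collider SchoolQuality (neither it nor any descendant is in the conditioning set).
  P3: blocked at fork node Attendance ∈ conditioning set.
  P4: blocked at fork node Attendance ∈ conditioning set.
{Attendance} contains no descendant of PeerGroup and blocks every backdoor path.
No other singleton works — e.g. {Tutoring} leaves P3 open — so {Attendance} is the unique smallest valid adjustment set.

{Attendance}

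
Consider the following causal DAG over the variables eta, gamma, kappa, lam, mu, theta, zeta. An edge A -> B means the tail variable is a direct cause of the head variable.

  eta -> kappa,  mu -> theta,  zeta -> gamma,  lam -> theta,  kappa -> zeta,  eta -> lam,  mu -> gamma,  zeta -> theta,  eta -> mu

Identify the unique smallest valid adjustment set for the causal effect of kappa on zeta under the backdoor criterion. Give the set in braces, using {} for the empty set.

{}

Variables eligible for adjustment (non-descendants of kappa, excluding kappa and zeta): {eta, lam, mu}.
Backdoor paths from kappa to zeta:
  P1: kappa <- eta -> lam -> theta <- mu -> gamma <- zeta
  P2: kappa <- eta -> lam -> theta <- zeta
  P3: kappa <- eta -> mu -> gamma <- zeta
  P4: kappa <- eta -> mu -> theta <- zeta
Each backdoor path contains an unconditioned collider, so every path is already blocked with the empty conditioning set:
  P1: blocked at collider theta (neither it nor any descendant is in the conditioning set).
  P2: blocked at collider theta (neither it nor any descendant is in the conditioning set).
  P3: blocked at collider gamma (neither it nor any descendant is in the conditioning set).
  P4: blocked at collider theta (neither it nor any descendant is in the conditioning set).
The empty set is therefore the unique smallest valid set.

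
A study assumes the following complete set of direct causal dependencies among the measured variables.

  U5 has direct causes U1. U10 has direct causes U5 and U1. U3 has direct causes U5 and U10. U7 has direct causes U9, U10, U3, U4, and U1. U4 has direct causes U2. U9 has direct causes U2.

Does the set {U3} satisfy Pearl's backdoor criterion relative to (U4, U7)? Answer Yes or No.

No

Backdoor paths from U4 to U7 (paths whose first edge points into U4):
  P1: U4 <- U2 -> U9 -> U7
Condition 1 (no descendant of U4 in the set): holds — descendants of U4 are {U7}; none are in {U3}.
Condition 2 (every backdoor path blocked by {U3}):
  P1: open — no interior node is in the conditioning set.
{U3} does not satisfy the backdoor criterion.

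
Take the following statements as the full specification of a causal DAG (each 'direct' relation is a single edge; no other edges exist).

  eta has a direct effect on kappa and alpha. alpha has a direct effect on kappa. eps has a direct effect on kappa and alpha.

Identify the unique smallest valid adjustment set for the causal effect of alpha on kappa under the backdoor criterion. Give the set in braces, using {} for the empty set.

Variables eligible for adjustment (non-descendants of alpha, excluding alpha and kappa): {eps, eta}.
Backdoor paths from alpha to kappa:
  P1: alpha <- eps -> kappa
  P2: alpha <- eta -> kappa
The empty set is not sufficient: P1 (alpha <- eps -> kappa) has no collider blocking it and no conditioned non-collider, so it is open.
Try {eps, eta}:
  P1: blocked at fork node eps ∈ conditioning set.
  P2: blocked at fork node eta ∈ conditioning set.
{eps, eta} contains no descendant of alpha and blocks every backdoor path.
Every element of {eps, eta} is needed (dropping eps leaves P1 open; dropping eta leaves P2 open), so no proper subset is valid.
Among all size-2 subsets of the eligible variables, only {eps, eta} blocks every backdoor path, so it is the unique smallest valid adjustment set.

{eps, eta}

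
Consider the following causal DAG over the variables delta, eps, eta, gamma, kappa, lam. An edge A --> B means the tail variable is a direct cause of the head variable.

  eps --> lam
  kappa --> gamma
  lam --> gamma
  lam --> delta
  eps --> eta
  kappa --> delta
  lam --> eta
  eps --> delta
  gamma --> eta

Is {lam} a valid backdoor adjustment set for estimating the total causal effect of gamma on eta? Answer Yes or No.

Yes

Backdoor paths from gamma to eta (paths whose first edge points into gamma):
  P1: gamma <- lam <- eps -> eta
  P2: gamma <- lam -> eta
  P3: gamma <- lam -> delta <- eps -> eta
  P4: gamma <- kappa -> delta <- eps -> lam -> eta
  P5: gamma <- kappa -> delta <- eps -> eta
  P6: gamma <- kappa -> delta <- lam <- eps -> eta
  P7: gamma <- kappa -> delta <- lam -> eta
Condition 1 (no descendant of gamma in the set): holds — descendants of gamma are {eta}; none are in {lam}.
Condition 2 (every backdoor path blocked by {lam}):
  P1: blocked at chain node lam ∈ conditioning set.
  P2: blocked at fork node lam ∈ conditioning set.
  P3: blocked at fork node lam ∈ conditioning set.
  P4: blocked at collider delta (neither it nor any descendant is in the conditioning set).
  P5: blocked at collider delta (neither it nor any descendant is in the conditioning set).
  P6: blocked at collider delta (neither it nor any descendant is in the conditioning set).
  P7: blocked at collider delta (neither it nor any descendant is in the conditioning set).
{lam} satisfies the backdoor criterion.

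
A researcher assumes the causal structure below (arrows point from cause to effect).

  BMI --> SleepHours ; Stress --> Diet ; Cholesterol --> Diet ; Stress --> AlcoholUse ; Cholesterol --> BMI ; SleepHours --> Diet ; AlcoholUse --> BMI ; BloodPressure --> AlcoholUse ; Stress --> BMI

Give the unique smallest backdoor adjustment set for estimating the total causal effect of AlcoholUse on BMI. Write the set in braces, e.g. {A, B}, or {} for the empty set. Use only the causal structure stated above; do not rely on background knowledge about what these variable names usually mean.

{Stress}

Variables eligible for adjustment (non-descendants of AlcoholUse, excluding AlcoholUse and BMI): {BloodPressure, Cholesterol, Stress}.
Backdoor paths from AlcoholUse to BMI:
  P1: AlcoholUse <- Stress -> BMI
  P2: AlcoholUse <- Stress -> Diet <- Cholesterol -> BMI
  P3: AlcoholUse <- Stress -> Diet <- SleepHours <- BMI
The empty set is not sufficient: P1 (AlcoholUse <- Stress -> BMI) has no collider blocking it and no conditioned non-collider, so it is open.
Try {Stress}:
  P1: blocked at fork node Stress ∈ conditioning set.
  P2: blocked at fork node Stress ∈ conditioning set.
  P3: blocked at fork node Stress ∈ conditioning set.
{Stress} contains no descendant of AlcoholUse and blocks every backdoor path.
No other singleton works — e.g. {BloodPressure} leaves P1 open — so {Stress} is the unique smallest valid adjustment set.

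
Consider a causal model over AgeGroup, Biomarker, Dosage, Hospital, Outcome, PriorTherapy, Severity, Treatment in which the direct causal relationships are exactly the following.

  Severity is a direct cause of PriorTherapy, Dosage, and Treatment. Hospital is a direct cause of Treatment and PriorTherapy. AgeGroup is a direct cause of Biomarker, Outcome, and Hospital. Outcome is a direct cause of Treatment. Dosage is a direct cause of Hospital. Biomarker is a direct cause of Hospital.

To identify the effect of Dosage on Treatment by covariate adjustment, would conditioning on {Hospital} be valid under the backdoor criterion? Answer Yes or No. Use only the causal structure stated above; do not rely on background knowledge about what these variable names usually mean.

Backdoor paths from Dosage to Treatment (paths whose first edge points into Dosage):
  P1: Dosage <- Severity -> PriorTherapy <- Hospital <- AgeGroup -> Outcome -> Treatment
  P2: Dosage <- Severity -> PriorTherapy <- Hospital <- Biomarker <- AgeGroup -> Outcome -> Treatment
  P3: Dosage <- Severity -> PriorTherapy <- Hospital -> Treatment
  P4: Dosage <- Severity -> Treatment
Condition 1 (no descendant of Dosage in the set): FAILS — Hospital is a descendant of Dosage.
Condition 2 (every backdoor path blocked by {Hospital}):
  P1: blocked at collider PriorTherapy (neither it nor any descendant is in the conditioning set).
  P2: blocked at collider PriorTherapy (neither it nor any descendant is in the conditioning set).
  P3: blocked at collider PriorTherapy (neither it nor any descendant is in the conditioning set).
  P4: open — no interior node is in the conditioning set.
{Hospital} does not satisfy the backdoor criterion.

No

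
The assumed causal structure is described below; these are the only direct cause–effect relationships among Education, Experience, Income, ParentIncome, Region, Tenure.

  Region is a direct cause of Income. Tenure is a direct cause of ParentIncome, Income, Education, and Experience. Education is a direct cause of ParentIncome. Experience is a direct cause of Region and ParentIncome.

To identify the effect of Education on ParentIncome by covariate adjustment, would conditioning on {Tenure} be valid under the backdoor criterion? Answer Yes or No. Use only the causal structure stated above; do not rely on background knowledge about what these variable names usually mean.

Yes

Backdoor paths from Education to ParentIncome (paths whose first edge points into Education):
  P1: Education <- Tenure -> Experience -> ParentIncome
  P2: Education <- Tenure -> ParentIncome
  P3: Education <- Tenure -> Income <- Region <- Experience -> ParentIncome
Condition 1 (no descendant of Education in the set): holds — descendants of Education are {ParentIncome}; none are in {Tenure}.
Condition 2 (every backdoor path blocked by {Tenure}):
  P1: blocked at fork node Tenure ∈ conditioning set.
  P2: blocked at fork node Tenure ∈ conditioning set.
  P3: blocked at fork node Tenure ∈ conditioning set.
{Tenure} satisfies the backdoor criterion.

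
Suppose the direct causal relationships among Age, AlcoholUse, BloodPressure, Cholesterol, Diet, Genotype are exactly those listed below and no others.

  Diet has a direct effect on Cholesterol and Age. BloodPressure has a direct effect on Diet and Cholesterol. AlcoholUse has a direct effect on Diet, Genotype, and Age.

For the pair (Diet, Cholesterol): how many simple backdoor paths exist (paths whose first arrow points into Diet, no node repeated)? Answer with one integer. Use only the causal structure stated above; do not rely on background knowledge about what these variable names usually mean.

1

A backdoor path from Diet to Cholesterol is any simple undirected path whose first edge points into Diet (i.e. leaves Diet via a parent).
Parents of Diet: {AlcoholUse, BloodPressure}.
Enumerating:
  P1: Diet <- BloodPressure -> Cholesterol
That exhausts the simple backdoor paths. Count: 1.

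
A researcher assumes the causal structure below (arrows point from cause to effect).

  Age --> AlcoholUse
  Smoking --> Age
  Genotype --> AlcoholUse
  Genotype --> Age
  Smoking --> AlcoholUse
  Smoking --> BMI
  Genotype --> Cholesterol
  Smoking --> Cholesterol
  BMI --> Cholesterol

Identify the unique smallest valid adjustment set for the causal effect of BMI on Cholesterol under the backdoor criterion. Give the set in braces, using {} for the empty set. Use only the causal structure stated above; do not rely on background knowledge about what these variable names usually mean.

{Smoking}

Variables eligible for adjustment (non-descendants of BMI, excluding BMI and Cholesterol): {Age, AlcoholUse, Genotype, Smoking}.
Backdoor paths from BMI to Cholesterol:
  P1: BMI <- Smoking -> Age <- Genotype -> Cholesterol
  P2: BMI <- Smoking -> Age -> AlcoholUse <- Genotype -> Cholesterol
  P3: BMI <- Smoking -> Cholesterol
  P4: BMI <- Smoking -> AlcoholUse <- Genotype -> Cholesterol
  P5: BMI <- Smoking -> AlcoholUse <- Age <- Genotype -> Cholesterol
The empty set is not sufficient: P3 (BMI <- Smoking -> Cholesterol) has no collider blocking it and no conditioned non-collider, so it is open.
Try {Smoking}:
  P1: blocked at fork node Smoking ∈ conditioning set.
  P2: blocked at fork node Smoking ∈ conditioning set.
  P3: blocked at fork node Smoking ∈ conditioning set.
  P4: blocked at fork node Smoking ∈ conditioning set.
  P5: blocked at fork node Smoking ∈ conditioning set.
{Smoking} contains no descendant of BMI and blocks every backdoor path.
No other singleton works — e.g. {Genotype} leaves P3 open — so {Smoking} is the unique smallest valid adjustment set.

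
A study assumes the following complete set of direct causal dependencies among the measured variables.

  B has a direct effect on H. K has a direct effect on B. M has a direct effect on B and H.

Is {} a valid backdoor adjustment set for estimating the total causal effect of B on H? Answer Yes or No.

Backdoor paths from B to H (paths whose first edge points into B):
  P1: B <- M -> H
Condition 1 (no descendant of B in the set): holds — descendants of B are {H}; none are in {}.
Condition 2 (every backdoor path blocked by {}):
  P1: open — no interior node is in the conditioning set.
{} does not satisfy the backdoor criterion.

No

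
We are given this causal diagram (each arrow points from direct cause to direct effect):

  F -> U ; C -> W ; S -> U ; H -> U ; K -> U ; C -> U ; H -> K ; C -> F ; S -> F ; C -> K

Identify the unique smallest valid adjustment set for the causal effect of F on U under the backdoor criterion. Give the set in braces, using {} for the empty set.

Variables eligible for adjustment (non-descendants of F, excluding F and U): {C, H, K, S, W}.
Backdoor paths from F to U:
  P1: F <- C -> K <- H -> U
  P2: F <- C -> K -> U
  P3: F <- C -> U
  P4: F <- S -> U
The empty set is not sufficient: P2 (F <- C -> K -> U) has no collider blocking it and no conditioned non-collider, so it is open.
Try {C, S}:
  P1: blocked at fork node C ∈ conditioning set.
  P2: blocked at fork node C ∈ conditioning set.
  P3: blocked at fork node C ∈ conditioning set.
  P4: blocked at fork node S ∈ conditioning set.
{C, S} contains no descendant of F and blocks every backdoor path.
Every element of {C, S} is needed (dropping C leaves P2 open; dropping S leaves P4 open), so no proper subset is valid.
Among all size-2 subsets of the eligible variables, only {C, S} blocks every backdoor path, so it is the unique smallest valid adjustment set.

{C, S}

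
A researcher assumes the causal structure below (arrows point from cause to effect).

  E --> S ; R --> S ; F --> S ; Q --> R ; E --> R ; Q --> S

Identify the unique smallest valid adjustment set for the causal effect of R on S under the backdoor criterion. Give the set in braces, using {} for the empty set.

{E, Q}

Variables eligible for adjustment (non-descendants of R, excluding R and S): {E, F, Q}.
Backdoor paths from R to S:
  P1: R <- Q -> S
  P2: R <- E -> S
The empty set is not sufficient: P1 (R <- Q -> S) has no collider blocking it and no conditioned non-collider, so it is open.
Try {E, Q}:
  P1: blocked at fork node Q ∈ conditioning set.
  P2: blocked at fork node E ∈ conditioning set.
{E, Q} contains no descendant of R and blocks every backdoor path.
Every element of {E, Q} is needed (dropping E leaves P2 open; dropping Q leaves P1 open), so no proper subset is valid.
Among all size-2 subsets of the eligible variables, only {E, Q} blocks every backdoor path, so it is the unique smallest valid adjustment set.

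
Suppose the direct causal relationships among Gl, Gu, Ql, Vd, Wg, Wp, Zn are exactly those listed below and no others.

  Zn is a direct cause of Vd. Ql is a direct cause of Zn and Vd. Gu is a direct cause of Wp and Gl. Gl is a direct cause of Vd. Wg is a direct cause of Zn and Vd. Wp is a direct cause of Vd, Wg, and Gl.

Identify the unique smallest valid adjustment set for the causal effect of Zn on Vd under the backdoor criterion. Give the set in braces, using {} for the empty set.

{Ql, Wg}

Variables eligible for adjustment (non-descendants of Zn, excluding Zn and Vd): {Gl, Gu, Ql, Wg, Wp}.
Backdoor paths from Zn to Vd:
  P1: Zn <- Wg <- Wp <- Gu -> Gl -> Vd
  P2: Zn <- Wg <- Wp -> Gl -> Vd
  P3: Zn <- Wg <- Wp -> Vd
  P4: Zn <- Wg -> Vd
  P5: Zn <- Ql -> Vd
The empty set is not sufficient: P1 (Zn <- Wg <- Wp <- Gu -> Gl -> Vd) has no collider blocking it and no conditioned non-collider, so it is open.
Try {Ql, Wg}:
  P1: blocked at chain node Wg ∈ conditioning set.
  P2: blocked at chain node Wg ∈ conditioning set.
  P3: blocked at chain node Wg ∈ conditioning set.
  P4: blocked at fork node Wg ∈ conditioning set.
  P5: blocked at fork node Ql ∈ conditioning set.
{Ql, Wg} contains no descendant of Zn and blocks every backdoor path.
Every element of {Ql, Wg} is needed (dropping Ql leaves P5 open; dropping Wg leaves P1 open), so no proper subset is valid.
Among all size-2 subsets of the eligible variables, only {Ql, Wg} blocks every backdoor path, so it is the unique smallest valid adjustment set.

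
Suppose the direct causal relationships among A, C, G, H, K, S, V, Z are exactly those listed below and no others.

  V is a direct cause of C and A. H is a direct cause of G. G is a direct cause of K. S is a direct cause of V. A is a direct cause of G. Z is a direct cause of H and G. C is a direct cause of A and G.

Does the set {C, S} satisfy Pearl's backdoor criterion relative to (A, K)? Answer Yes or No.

Yes

Backdoor paths from A to K (paths whose first edge points into A):
  P1: A <- V -> C -> G -> K
  P2: A <- C -> G -> K
Condition 1 (no descendant of A in the set): holds — descendants of A are {G, K}; none are in {C, S}.
Condition 2 (every backdoor path blocked by {C, S}):
  P1: blocked at chain node C ∈ conditioning set.
  P2: blocked at fork node C ∈ conditioning set.
{C, S} satisfies the backdoor criterion.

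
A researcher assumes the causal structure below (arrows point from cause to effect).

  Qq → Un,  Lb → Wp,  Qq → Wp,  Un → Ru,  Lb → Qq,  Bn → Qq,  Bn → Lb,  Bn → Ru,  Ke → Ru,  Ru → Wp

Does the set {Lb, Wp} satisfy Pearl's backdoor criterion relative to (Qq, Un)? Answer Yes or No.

No

Backdoor paths from Qq to Un (paths whose first edge points into Qq):
  P1: Qq <- Bn -> Lb -> Wp <- Ru <- Un
  P2: Qq <- Bn -> Ru <- Un
  P3: Qq <- Lb <- Bn -> Ru <- Un
  P4: Qq <- Lb -> Wp <- Ru <- Un
Condition 1 (no descendant of Qq in the set): FAILS — Wp is a descendant of Qq.
Condition 2 (every backdoor path blocked by {Lb, Wp}):
  P1: blocked at chain node Lb ∈ conditioning set.
  P2: open — collider(s) Ru are conditioned on (or have a conditioned descendant) and no non-collider on the path is in the set.
  P3: blocked at chain node Lb ∈ conditioning set.
  P4: blocked at fork node Lb ∈ conditioning set.
{Lb, Wp} does not satisfy the backdoor criterion.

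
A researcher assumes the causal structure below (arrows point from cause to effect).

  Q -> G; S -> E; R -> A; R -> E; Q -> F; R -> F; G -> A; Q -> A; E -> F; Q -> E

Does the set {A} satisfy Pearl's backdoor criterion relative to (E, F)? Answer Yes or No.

No

Backdoor paths from E to F (paths whose first edge points into E):
  P1: E <- Q -> F
  P2: E <- Q -> G -> A <- R -> F
  P3: E <- Q -> A <- R -> F
  P4: E <- R -> F
  P5: E <- R -> A <- Q -> F
  P6: E <- R -> A <- G <- Q -> F
Condition 1 (no descendant of E in the set): holds — descendants of E are {F}; none are in {A}.
Condition 2 (every backdoor path blocked by {A}):
  P1: open — no interior node is in the conditioning set.
  P2: open — collider(s) A are conditioned on (or have a conditioned descendant) and no non-collider on the path is in the set.
  P3: open — collider(s) A are conditioned on (or have a conditioned descendant) and no non-collider on the path is in the set.
  P4: open — no interior node is in the conditioning set.
  P5: open — collider(s) A are conditioned on (or have a conditioned descendant) and no non-collider on the path is in the set.
  P6: open — collider(s) A are conditioned on (or have a conditioned descendant) and no non-collider on the path is in the set.
{A} does not satisfy the backdoor criterion.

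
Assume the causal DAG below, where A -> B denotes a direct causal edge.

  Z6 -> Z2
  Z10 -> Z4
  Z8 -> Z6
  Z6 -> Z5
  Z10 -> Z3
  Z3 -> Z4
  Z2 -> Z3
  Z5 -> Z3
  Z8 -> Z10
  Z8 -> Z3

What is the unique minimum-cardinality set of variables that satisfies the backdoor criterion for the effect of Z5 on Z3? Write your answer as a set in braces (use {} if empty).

Variables eligible for adjustment (non-descendants of Z5, excluding Z5 and Z3): {Z10, Z2, Z6, Z8}.
Backdoor paths from Z5 to Z3:
  P1: Z5 <- Z6 <- Z8 -> Z10 -> Z3
  P2: Z5 <- Z6 <- Z8 -> Z10 -> Z4 <- Z3
  P3: Z5 <- Z6 <- Z8 -> Z3
  P4: Z5 <- Z6 -> Z2 -> Z3
The empty set is not sufficient: P1 (Z5 <- Z6 <- Z8 -> Z10 -> Z3) has no collider blocking it and no conditioned non-collider, so it is open.
Try {Z6}:
  P1: blocked at chain node Z6 ∈ conditioning set.
  P2: blocked at chain node Z6 ∈ conditioning set.
  P3: blocked at chain node Z6 ∈ conditioning set.
  P4: blocked at fork node Z6 ∈ conditioning set.
{Z6} contains no descendant of Z5 and blocks every backdoor path.
No other singleton works — e.g. {Z8} leaves P4 open — so {Z6} is the unique smallest valid adjustment set.

{Z6}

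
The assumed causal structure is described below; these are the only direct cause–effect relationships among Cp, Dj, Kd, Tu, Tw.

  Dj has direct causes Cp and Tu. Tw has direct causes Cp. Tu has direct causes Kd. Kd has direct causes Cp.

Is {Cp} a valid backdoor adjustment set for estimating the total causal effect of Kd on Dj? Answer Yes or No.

Backdoor paths from Kd to Dj (paths whose first edge points into Kd):
  P1: Kd <- Cp -> Dj
Condition 1 (no descendant of Kd in the set): holds — descendants of Kd are {Dj, Tu}; none are in {Cp}.
Condition 2 (every backdoor path blocked by {Cp}):
  P1: blocked at fork node Cp ∈ conditioning set.
{Cp} satisfies the backdoor criterion.

Yes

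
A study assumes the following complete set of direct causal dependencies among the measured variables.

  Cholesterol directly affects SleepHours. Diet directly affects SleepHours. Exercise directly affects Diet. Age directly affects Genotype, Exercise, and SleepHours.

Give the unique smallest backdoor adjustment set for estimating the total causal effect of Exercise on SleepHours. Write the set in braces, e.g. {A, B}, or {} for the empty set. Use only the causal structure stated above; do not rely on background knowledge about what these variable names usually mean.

Variables eligible for adjustment (non-descendants of Exercise, excluding Exercise and SleepHours): {Age, Cholesterol, Genotype}.
Backdoor paths from Exercise to SleepHours:
  P1: Exercise <- Age -> SleepHours
The empty set is not sufficient: P1 (Exercise <- Age -> SleepHours) has no collider blocking it and no conditioned non-collider, so it is open.
Try {Age}:
  P1: blocked at fork node Age ∈ conditioning set.
{Age} contains no descendant of Exercise and blocks every backdoor path.
No other singleton works — e.g. {Cholesterol} leaves P1 open — so {Age} is the unique smallest valid adjustment set.

{Age}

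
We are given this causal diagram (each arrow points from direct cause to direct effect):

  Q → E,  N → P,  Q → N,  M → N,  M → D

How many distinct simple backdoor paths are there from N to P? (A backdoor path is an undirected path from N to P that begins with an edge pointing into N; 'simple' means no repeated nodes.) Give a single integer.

0

A backdoor path from N to P is any simple undirected path whose first edge points into N (i.e. leaves N via a parent).
Parents of N: {M, Q}.
No simple path from any parent of N reaches P without revisiting N, so there are no backdoor paths.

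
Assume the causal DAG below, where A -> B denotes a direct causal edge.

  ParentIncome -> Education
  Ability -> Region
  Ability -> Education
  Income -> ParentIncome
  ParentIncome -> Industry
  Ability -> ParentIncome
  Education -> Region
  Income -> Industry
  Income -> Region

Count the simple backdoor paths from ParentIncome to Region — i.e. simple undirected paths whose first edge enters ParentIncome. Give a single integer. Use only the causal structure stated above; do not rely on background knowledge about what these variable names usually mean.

3

A backdoor path from ParentIncome to Region is any simple undirected path whose first edge points into ParentIncome (i.e. leaves ParentIncome via a parent).
Parents of ParentIncome: {Ability, Income}.
Enumerating:
  P1: ParentIncome <- Income -> Region
  P2: ParentIncome <- Ability -> Education -> Region
  P3: ParentIncome <- Ability -> Region
That exhausts the simple backdoor paths. Count: 3.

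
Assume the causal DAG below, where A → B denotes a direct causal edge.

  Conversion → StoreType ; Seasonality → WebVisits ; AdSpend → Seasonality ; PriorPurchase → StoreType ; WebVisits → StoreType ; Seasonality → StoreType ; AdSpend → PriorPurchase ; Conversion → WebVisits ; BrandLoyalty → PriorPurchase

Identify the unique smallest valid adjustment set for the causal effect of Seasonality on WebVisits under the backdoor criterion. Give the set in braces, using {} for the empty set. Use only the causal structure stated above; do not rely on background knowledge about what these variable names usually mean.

{}

Variables eligible for adjustment (non-descendants of Seasonality, excluding Seasonality and WebVisits): {AdSpend, BrandLoyalty, Conversion, PriorPurchase}.
Backdoor paths from Seasonality to WebVisits:
  P1: Seasonality <- AdSpend -> PriorPurchase -> StoreType <- Conversion -> WebVisits
  P2: Seasonality <- AdSpend -> PriorPurchase -> StoreType <- WebVisits
Each backdoor path contains an unconditioned collider, so every path is already blocked with the empty conditioning set:
  P1: blocked at collider StoreType (neither it nor any descendant is in the conditioning set).
  P2: blocked at collider StoreType (neither it nor any descendant is in the conditioning set).
The empty set is therefore the unique smallest valid set.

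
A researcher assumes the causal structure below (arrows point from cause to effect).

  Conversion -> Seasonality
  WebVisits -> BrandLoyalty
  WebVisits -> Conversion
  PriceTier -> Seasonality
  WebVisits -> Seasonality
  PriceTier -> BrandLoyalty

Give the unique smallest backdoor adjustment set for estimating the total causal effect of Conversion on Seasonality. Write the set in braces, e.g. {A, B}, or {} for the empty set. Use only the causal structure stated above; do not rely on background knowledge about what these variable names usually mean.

{WebVisits}

Variables eligible for adjustment (non-descendants of Conversion, excluding Conversion and Seasonality): {BrandLoyalty, PriceTier, WebVisits}.
Backdoor paths from Conversion to Seasonality:
  P1: Conversion <- WebVisits -> BrandLoyalty <- PriceTier -> Seasonality
  P2: Conversion <- WebVisits -> Seasonality
The empty set is not sufficient: P2 (Conversion <- WebVisits -> Seasonality) has no collider blocking it and no conditioned non-collider, so it is open.
Try {WebVisits}:
  P1: blocked at fork node WebVisits ∈ conditioning set.
  P2: blocked at fork node WebVisits ∈ conditioning set.
{WebVisits} contains no descendant of Conversion and blocks every backdoor path.
No other singleton works — e.g. {PriceTier} leaves P2 open — so {WebVisits} is the unique smallest valid adjustment set.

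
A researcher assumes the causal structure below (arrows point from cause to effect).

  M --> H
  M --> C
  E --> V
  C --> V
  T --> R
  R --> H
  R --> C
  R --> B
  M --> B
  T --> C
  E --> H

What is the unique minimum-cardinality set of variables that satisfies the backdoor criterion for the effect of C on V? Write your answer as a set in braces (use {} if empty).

Variables eligible for adjustment (non-descendants of C, excluding C and V): {B, E, H, M, R, T}.
Backdoor paths from C to V:
  P1: C <- M -> H <- E -> V
  P2: C <- M -> B <- R -> H <- E -> V
  P3: C <- T -> R -> H <- E -> V
  P4: C <- T -> R -> B <- M -> H <- E -> V
  P5: C <- R -> H <- E -> V
  P6: C <- R -> B <- M -> H <- E -> V
Each backdoor path contains an unconditioned collider, so every path is already blocked with the empty conditioning set:
  P1: blocked at collider H (neither it nor any descendant is in the conditioning set).
  P2: blocked at collider B (neither it nor any descendant is in the conditioning set).
  P3: blocked at collider H (neither it nor any descendant is in the conditioning set).
  P4: blocked at collider B (neither it nor any descendant is in the conditioning set).
  P5: blocked at collider H (neither it nor any descendant is in the conditioning set).
  P6: blocked at collider B (neither it nor any descendant is in the conditioning set).
The empty set is therefore the unique smallest valid set.

{}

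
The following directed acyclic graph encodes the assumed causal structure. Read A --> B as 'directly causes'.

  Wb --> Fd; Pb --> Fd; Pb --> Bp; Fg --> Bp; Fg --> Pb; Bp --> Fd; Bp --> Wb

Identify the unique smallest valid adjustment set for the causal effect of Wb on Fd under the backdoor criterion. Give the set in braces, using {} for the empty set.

Variables eligible for adjustment (non-descendants of Wb, excluding Wb and Fd): {Bp, Fg, Pb}.
Backdoor paths from Wb to Fd:
  P1: Wb <- Bp <- Fg -> Pb -> Fd
  P2: Wb <- Bp <- Pb -> Fd
  P3: Wb <- Bp -> Fd
The empty set is not sufficient: P1 (Wb <- Bp <- Fg -> Pb -> Fd) has no collider blocking it and no conditioned non-collider, so it is open.
Try {Bp}:
  P1: blocked at chain node Bp ∈ conditioning set.
  P2: blocked at chain node Bp ∈ conditioning set.
  P3: blocked at fork node Bp ∈ conditioning set.
{Bp} contains no descendant of Wb and blocks every backdoor path.
No other singleton works — e.g. {Fg} leaves P2 open — so {Bp} is the unique smallest valid adjustment set.

{Bp}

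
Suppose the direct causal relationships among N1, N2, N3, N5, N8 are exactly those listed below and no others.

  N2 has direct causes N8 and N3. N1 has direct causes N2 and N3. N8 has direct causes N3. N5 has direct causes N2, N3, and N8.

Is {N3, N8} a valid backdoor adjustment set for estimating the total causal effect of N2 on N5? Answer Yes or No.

Yes

Backdoor paths from N2 to N5 (paths whose first edge points into N2):
  P1: N2 <- N3 -> N8 -> N5
  P2: N2 <- N3 -> N5
  P3: N2 <- N8 <- N3 -> N5
  P4: N2 <- N8 -> N5
Condition 1 (no descendant of N2 in the set): holds — descendants of N2 are {N1, N5}; none are in {N3, N8}.
Condition 2 (every backdoor path blocked by {N3, N8}):
  P1: blocked at fork node N3 ∈ conditioning set.
  P2: blocked at fork node N3 ∈ conditioning set.
  P3: blocked at chain node N8 ∈ conditioning set.
  P4: blocked at fork node N8 ∈ conditioning set.
{N3, N8} satisfies the backdoor criterion.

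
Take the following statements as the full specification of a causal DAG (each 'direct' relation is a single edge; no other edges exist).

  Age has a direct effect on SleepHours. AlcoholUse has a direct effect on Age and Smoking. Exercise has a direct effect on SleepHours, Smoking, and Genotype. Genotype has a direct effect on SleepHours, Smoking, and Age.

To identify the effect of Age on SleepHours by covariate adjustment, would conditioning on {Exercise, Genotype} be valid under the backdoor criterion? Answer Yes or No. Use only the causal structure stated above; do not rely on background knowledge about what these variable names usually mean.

Yes

Backdoor paths from Age to SleepHours (paths whose first edge points into Age):
  P1: Age <- AlcoholUse -> Smoking <- Exercise -> Genotype -> SleepHours
  P2: Age <- AlcoholUse -> Smoking <- Exercise -> SleepHours
  P3: Age <- AlcoholUse -> Smoking <- Genotype <- Exercise -> SleepHours
  P4: Age <- AlcoholUse -> Smoking <- Genotype -> SleepHours
  P5: Age <- Genotype <- Exercise -> SleepHours
  P6: Age <- Genotype -> Smoking <- Exercise -> SleepHours
  P7: Age <- Genotype -> SleepHours
Condition 1 (no descendant of Age in the set): holds — descendants of Age are {SleepHours}; none are in {Exercise, Genotype}.
Condition 2 (every backdoor path blocked by {Exercise, Genotype}):
  P1: blocked at collider Smoking (neither it nor any descendant is in the conditioning set).
  P2: blocked at collider Smoking (neither it nor any descendant is in the conditioning set).
  P3: blocked at collider Smoking (neither it nor any descendant is in the conditioning set).
  P4: blocked at collider Smoking (neither it nor any descendant is in the conditioning set).
  P5: blocked at chain node Genotype ∈ conditioning set.
  P6: blocked at fork node Genotype ∈ conditioning set.
  P7: blocked at fork node Genotype ∈ conditioning set.
{Exercise, Genotype} satisfies the backdoor criterion.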